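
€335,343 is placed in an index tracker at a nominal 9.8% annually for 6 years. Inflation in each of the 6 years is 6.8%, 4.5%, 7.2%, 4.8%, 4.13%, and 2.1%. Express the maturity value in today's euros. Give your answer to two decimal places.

€440,816.73

Nominal value at maturity: €335,343 × (1 + 9.8%)^6 ≈ €587,629.09.
Price-level factor over 6 years: 1.068 × 1.045 × 1.072 × 1.048 × 1.0413 × 1.021 ≈ 1.3330462626.
The maturity value deflated by that factor is the answer in today's purchasing power.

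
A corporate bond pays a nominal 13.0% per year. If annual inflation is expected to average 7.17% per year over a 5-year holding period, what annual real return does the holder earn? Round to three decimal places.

5.440%

With constant rates the annual real return is the same each year: (1+13.0%)/(1+7.17%) − 1 = 0.05440.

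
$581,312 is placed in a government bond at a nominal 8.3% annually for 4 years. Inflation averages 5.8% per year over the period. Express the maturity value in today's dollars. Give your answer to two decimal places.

Nominal value at maturity: $581,312 × (1 + 8.3%)^4 ≈ $799,692.67.
Price-level factor over 4 years: (1 + 5.8%)^4 ≈ 1.2529757645.
The maturity value deflated by that factor is the answer in today's purchasing power.

$638,234.75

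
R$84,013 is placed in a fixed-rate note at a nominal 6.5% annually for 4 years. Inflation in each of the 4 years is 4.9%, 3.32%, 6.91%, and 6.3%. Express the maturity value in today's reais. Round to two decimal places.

Nominal value at maturity: R$84,013 × (1 + 6.5%)^4 ≈ R$108,079.90.
Price-level factor over 4 years: 1.049 × 1.0332 × 1.0691 × 1.063 ≈ 1.2317185435.
The maturity value deflated by that factor is the answer in today's purchasing power.

R$87,747.24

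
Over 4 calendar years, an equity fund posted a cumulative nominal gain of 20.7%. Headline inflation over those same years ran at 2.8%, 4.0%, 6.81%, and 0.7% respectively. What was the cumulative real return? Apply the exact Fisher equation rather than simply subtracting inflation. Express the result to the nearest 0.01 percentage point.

4.96%

Cumulative inflation factor: 1.028 × 1.040 × 1.0681 × 1.007 ≈ 1.14992.
Nominal growth factor: 1.20700. Real growth factor = 1.20700 / 1.14992 ≈ 1.04964.
Total real return ≈ 4.9638%.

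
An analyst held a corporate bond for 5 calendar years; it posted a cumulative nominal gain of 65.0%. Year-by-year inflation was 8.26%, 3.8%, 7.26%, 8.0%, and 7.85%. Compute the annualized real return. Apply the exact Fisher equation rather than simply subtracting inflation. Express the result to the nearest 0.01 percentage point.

3.28%

Cumulative inflation factor: 1.0826 × 1.038 × 1.0726 × 1.080 × 1.0785 ≈ 1.40394.
Nominal growth factor: 1.65000. Real growth factor = 1.65000 / 1.40394 ≈ 1.17527.
Annualized: 1.17527^(1/5) − 1 ≈ 0.03283.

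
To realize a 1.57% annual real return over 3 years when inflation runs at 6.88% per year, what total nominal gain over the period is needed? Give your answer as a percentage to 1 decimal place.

27.9%

Required annual nominal rate: (1+1.57%)(1+6.88%) − 1 = 8.558016%.
Cumulative over 3 years: (1 + 0.08558016)^3 − 1 ≈ 0.27934.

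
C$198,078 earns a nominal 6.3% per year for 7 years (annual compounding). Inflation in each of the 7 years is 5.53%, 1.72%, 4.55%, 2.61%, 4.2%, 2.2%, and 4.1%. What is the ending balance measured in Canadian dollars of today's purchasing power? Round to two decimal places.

C$237,959.88

Nominal value at maturity: C$198,078 × (1 + 6.3%)^7 ≈ C$303,786.94.
Price-level factor over 7 years: 1.0553 × 1.0172 × 1.0455 × 1.0261 × 1.042 × 1.022 × 1.041 ≈ 1.2766309195.
Dividing the nominal maturity value by the price-level factor gives the value in today's money.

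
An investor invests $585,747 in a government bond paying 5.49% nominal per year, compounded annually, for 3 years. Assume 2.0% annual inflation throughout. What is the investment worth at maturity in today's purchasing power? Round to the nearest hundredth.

Nominal value at maturity: $585,747 × (1 + 5.49%)^3 ≈ $687,612.80.
Price-level factor over 3 years: (1 + 2.0%)^3 = 1.061208.
Dividing the nominal maturity value by the price-level factor gives the value in today's money.

$647,952.90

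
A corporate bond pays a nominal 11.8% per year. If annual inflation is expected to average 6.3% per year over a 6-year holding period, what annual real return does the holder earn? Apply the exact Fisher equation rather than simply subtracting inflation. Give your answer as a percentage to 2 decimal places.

5.17%

With constant rates the annual real return is the same each year: (1+11.8%)/(1+6.3%) − 1 = 0.05174.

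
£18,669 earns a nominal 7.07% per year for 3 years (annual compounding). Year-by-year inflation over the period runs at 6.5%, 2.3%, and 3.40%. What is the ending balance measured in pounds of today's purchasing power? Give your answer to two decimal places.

£20,341.30

Nominal value at maturity: £18,669 × (1 + 7.07%)^3 ≈ £22,915.24.
Price-level factor over 3 years: 1.065 × 1.023 × 1.0340 = 1.12653783.
Dividing the nominal maturity value by the price-level factor gives the value in today's money.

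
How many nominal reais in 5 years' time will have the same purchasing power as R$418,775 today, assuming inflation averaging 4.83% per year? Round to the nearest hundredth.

Cumulative price-level factor: (1+4.83%)^5 ≈ 1.2659831606.
Multiplying R$418,775 by the price-level factor gives the future nominal sum.

R$530,162.10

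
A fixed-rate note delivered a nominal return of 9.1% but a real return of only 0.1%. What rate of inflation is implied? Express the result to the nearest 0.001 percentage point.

8.991%

From (1+r_nom) = (1+r_real)(1+π), we get 1+π = (1 + 9.1%)/(1 + 0.1%) = 1.091/1.001 ≈ 1.08991.
So π ≈ 8.9910%.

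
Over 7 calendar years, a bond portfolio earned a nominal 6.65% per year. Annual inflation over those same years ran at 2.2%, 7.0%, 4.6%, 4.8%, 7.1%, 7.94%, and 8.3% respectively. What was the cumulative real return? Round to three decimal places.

Cumulative inflation factor: 1.022 × 1.070 × 1.046 × 1.048 × 1.071 × 1.0794 × 1.083 ≈ 1.50082.
Nominal growth factor: 1.56937. Real growth factor = 1.56937 / 1.50082 ≈ 1.04568.
Total real return ≈ 4.5678%.

4.568%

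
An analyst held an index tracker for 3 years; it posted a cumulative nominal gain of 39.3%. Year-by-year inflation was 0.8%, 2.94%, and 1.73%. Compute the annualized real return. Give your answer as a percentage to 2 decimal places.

Cumulative inflation factor: 1.008 × 1.0294 × 1.0173 ≈ 1.05559.
Nominal growth factor: 1.39300. Real growth factor = 1.39300 / 1.05559 ≈ 1.31965.
Annualized: 1.31965^(1/3) − 1 ≈ 0.09686.

9.69%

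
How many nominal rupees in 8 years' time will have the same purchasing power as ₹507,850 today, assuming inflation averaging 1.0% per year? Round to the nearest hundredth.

Cumulative price-level factor: (1+1.0%)^8 ≈ 1.0828567056.
Multiplying ₹507,850 by the price-level factor gives the future nominal sum.

₹549,928.78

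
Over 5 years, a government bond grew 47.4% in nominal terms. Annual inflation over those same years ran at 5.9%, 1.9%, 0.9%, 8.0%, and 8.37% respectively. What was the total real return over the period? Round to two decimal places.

15.67%

Cumulative inflation factor: 1.059 × 1.019 × 1.009 × 1.080 × 1.0837 ≈ 1.27437.
Nominal growth factor: 1.47400. Real growth factor = 1.47400 / 1.27437 ≈ 1.15665.
Total real return ≈ 15.6654%.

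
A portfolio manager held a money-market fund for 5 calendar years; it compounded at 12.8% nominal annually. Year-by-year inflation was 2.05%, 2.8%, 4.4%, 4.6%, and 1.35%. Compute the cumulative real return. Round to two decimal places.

57.28%

Cumulative inflation factor: 1.0205 × 1.028 × 1.044 × 1.046 × 1.0135 ≈ 1.16108.
Nominal growth factor: 1.82619. Real growth factor = 1.82619 / 1.16108 ≈ 1.57284.
Total real return ≈ 57.2836%.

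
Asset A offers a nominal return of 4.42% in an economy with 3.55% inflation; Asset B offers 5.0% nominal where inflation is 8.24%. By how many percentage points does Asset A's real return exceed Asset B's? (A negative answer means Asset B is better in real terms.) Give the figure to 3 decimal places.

Asset A real return: 1.0442/1.0355 − 1 = 0.8402%.
Asset B real return: 1.050/1.0824 − 1 = -2.9933%.
Difference: 0.8402 − (-2.9933) = 3.8335 pp.

3.834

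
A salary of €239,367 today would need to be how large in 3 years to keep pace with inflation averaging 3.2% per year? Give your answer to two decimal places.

€263,089.41

Cumulative price-level factor: (1+3.2%)^3 = 1.099104768.
Multiplying €239,367 by the price-level factor gives the future nominal sum.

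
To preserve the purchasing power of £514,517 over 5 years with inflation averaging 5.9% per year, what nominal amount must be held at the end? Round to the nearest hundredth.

Cumulative price-level factor: (1+5.9%)^5 ≈ 1.3319250917.
Multiplying £514,517 by the price-level factor gives the future nominal sum.

£685,298.10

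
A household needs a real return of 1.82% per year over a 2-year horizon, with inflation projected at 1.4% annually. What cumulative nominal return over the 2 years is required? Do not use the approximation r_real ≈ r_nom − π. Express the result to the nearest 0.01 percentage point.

6.60%

Required annual nominal rate: (1+1.82%)(1+1.4%) − 1 = 3.24548%.
Cumulative over 2 years: (1 + 0.0324548)^2 − 1 ≈ 0.06596.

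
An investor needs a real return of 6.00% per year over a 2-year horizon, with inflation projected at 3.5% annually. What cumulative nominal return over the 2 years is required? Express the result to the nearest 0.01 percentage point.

20.36%

Required annual nominal rate: (1+6.00%)(1+3.5%) − 1 = 9.71%.
Cumulative over 2 years: (1 + 0.0971)^2 − 1 ≈ 0.20363.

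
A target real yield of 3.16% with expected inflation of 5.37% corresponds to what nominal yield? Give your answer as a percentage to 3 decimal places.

8.700%

By the Fisher equation, 1 + r_nom = (1 + 3.16%)(1 + 5.37%) = 1.0316 × 1.0537 = 1.08699692.
So r_nom = 8.699692%.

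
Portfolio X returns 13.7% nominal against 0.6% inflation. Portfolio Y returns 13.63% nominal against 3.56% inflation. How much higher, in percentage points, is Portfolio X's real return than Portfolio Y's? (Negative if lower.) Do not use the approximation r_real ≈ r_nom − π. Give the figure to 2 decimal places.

3.30

Portfolio X real return: 1.137/1.006 − 1 = 13.022%.
Portfolio Y real return: 1.1363/1.0356 − 1 = 9.724%.
Difference: 13.022 − 9.724 = 3.298 pp.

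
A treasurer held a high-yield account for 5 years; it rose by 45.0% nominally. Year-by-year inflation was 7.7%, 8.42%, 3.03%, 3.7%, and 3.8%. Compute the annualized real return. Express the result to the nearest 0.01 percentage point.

2.29%

Cumulative inflation factor: 1.077 × 1.0842 × 1.0303 × 1.037 × 1.038 ≈ 1.29499.
Nominal growth factor: 1.45000. Real growth factor = 1.45000 / 1.29499 ≈ 1.11970.
Annualized: 1.11970^(1/5) − 1 ≈ 0.02287.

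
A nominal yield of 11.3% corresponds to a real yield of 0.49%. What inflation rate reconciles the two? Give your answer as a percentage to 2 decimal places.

10.76%

From (1+r_nom) = (1+r_real)(1+π), we get 1+π = (1 + 11.3%)/(1 + 0.49%) = 1.113/1.0049 ≈ 1.10757.
So π ≈ 10.7573%.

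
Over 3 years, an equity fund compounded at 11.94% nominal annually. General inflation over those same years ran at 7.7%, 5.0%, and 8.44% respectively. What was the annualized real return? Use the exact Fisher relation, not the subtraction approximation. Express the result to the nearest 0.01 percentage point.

4.58%

Cumulative inflation factor: 1.077 × 1.050 × 1.0844 ≈ 1.22629.
Nominal growth factor: 1.40267. Real growth factor = 1.40267 / 1.22629 ≈ 1.14383.
Annualized: 1.14383^(1/3) − 1 ≈ 0.04581.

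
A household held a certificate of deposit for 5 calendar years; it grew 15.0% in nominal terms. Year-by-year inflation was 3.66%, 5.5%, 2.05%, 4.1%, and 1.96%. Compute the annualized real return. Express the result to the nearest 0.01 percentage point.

-0.59%

Cumulative inflation factor: 1.0366 × 1.055 × 1.0205 × 1.041 × 1.0196 ≈ 1.18456.
Nominal growth factor: 1.15000. Real growth factor = 1.15000 / 1.18456 ≈ 0.97082.
Annualized: 0.97082^(1/5) − 1 ≈ -0.00590.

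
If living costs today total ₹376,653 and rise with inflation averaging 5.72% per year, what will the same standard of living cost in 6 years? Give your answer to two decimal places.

Cumulative price-level factor: (1+5.72%)^6 ≈ 1.3961848680.
The nominal amount required is ₹376,653 scaled up by that factor.

₹525,877.22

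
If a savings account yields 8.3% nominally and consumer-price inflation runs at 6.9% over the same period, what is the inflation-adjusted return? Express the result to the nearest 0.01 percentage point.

1.31%

Real return via the Fisher equation: (1 + 8.3%)/(1 + 6.9%) − 1 = 1.083/1.069 − 1 ≈ 0.01310.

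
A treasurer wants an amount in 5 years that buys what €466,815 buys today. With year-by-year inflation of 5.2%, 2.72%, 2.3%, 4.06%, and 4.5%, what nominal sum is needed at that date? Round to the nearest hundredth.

Cumulative price-level factor: 1.052 × 1.0272 × 1.023 × 1.0406 × 1.045 ≈ 1.2021163285.
The nominal amount required is €466,815 scaled up by that factor.

€561,165.93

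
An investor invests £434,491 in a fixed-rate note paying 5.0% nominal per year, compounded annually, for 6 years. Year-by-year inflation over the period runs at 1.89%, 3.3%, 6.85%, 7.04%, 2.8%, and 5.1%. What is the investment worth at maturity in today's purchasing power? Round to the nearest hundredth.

£447,680.56

Nominal value at maturity: £434,491 × (1 + 5.0%)^6 ≈ £582,259.49.
Price-level factor over 6 years: 1.0189 × 1.033 × 1.0685 × 1.0704 × 1.028 × 1.051 ≈ 1.3006137510.
The maturity value deflated by that factor is the answer in today's purchasing power.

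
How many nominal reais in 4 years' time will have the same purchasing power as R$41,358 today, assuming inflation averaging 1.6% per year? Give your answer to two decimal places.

Cumulative price-level factor: (1+1.6%)^4 ≈ 1.0655524495.
The nominal amount required is R$41,358 scaled up by that factor.

R$44,069.12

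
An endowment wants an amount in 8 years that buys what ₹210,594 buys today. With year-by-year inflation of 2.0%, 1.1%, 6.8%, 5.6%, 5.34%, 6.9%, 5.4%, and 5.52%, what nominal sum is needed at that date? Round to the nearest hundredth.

₹306,746.00

Cumulative price-level factor: 1.020 × 1.011 × 1.068 × 1.056 × 1.0534 × 1.069 × 1.054 × 1.0552 ≈ 1.4565751987.
The nominal amount required is ₹210,594 scaled up by that factor.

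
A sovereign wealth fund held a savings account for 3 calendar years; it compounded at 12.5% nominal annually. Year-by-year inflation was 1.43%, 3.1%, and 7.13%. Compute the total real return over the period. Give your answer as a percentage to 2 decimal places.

27.09%

Cumulative inflation factor: 1.0143 × 1.031 × 1.0713 ≈ 1.12030.
Nominal growth factor: 1.42383. Real growth factor = 1.42383 / 1.12030 ≈ 1.27093.
Total real return ≈ 27.0929%.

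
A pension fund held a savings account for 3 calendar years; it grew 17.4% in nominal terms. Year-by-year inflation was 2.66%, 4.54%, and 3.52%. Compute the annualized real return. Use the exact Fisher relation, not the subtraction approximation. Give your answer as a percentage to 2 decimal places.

1.86%

Cumulative inflation factor: 1.0266 × 1.0454 × 1.0352 ≈ 1.11098.
Nominal growth factor: 1.17400. Real growth factor = 1.17400 / 1.11098 ≈ 1.05672.
Annualized: 1.05672^(1/3) − 1 ≈ 0.01856.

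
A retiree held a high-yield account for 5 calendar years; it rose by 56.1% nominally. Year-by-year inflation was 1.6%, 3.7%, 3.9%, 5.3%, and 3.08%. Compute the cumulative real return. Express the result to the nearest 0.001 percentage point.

Cumulative inflation factor: 1.016 × 1.037 × 1.039 × 1.053 × 1.0308 ≈ 1.18820.
Nominal growth factor: 1.56100. Real growth factor = 1.56100 / 1.18820 ≈ 1.31375.
Total real return ≈ 31.3748%.

31.375%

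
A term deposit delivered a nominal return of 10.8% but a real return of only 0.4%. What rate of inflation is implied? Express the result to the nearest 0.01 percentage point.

From (1+r_nom) = (1+r_real)(1+π), we get 1+π = (1 + 10.8%)/(1 + 0.4%) = 1.108/1.004 ≈ 1.10359.
So π ≈ 10.3586%.

10.36%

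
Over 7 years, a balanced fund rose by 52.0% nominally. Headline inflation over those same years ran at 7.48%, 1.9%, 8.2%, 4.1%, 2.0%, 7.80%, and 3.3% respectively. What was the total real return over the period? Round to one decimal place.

8.5%

Cumulative inflation factor: 1.0748 × 1.019 × 1.082 × 1.041 × 1.020 × 1.0780 × 1.033 ≈ 1.40120.
Nominal growth factor: 1.52000. Real growth factor = 1.52000 / 1.40120 ≈ 1.08479.
Total real return ≈ 8.4787%.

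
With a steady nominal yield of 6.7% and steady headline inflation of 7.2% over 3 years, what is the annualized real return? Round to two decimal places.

With constant rates the annual real return is the same each year: (1+6.7%)/(1+7.2%) − 1 = -0.00466.

-0.47%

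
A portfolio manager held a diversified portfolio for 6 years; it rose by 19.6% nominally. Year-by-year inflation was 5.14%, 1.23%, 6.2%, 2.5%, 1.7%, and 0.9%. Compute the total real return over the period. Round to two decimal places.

0.60%

Cumulative inflation factor: 1.0514 × 1.0123 × 1.062 × 1.025 × 1.017 × 1.009 ≈ 1.18888.
Nominal growth factor: 1.19600. Real growth factor = 1.19600 / 1.18888 ≈ 1.00599.
Total real return ≈ 0.5990%.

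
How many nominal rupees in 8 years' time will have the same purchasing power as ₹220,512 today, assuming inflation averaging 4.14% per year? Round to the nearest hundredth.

₹305,051.25

Cumulative price-level factor: (1+4.14%)^8 ≈ 1.3833771143.
Multiplying ₹220,512 by the price-level factor gives the future nominal sum.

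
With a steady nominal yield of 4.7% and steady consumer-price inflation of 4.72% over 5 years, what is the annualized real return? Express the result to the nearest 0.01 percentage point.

With constant rates the annual real return is the same each year: (1+4.7%)/(1+4.72%) − 1 = -0.00019.

-0.02%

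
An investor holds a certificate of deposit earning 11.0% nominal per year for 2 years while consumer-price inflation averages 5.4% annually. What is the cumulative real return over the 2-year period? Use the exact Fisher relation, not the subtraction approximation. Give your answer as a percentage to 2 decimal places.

10.91%

The annual real rate is (1+11.0%)/(1+5.4%) − 1 = 5.3131%.
Compounded over 2 years: (1 + 0.053131)^2 − 1 ≈ 0.10908.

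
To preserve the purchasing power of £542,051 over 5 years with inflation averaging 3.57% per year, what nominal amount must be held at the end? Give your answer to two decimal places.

Cumulative price-level factor: (1+3.57%)^5 ≈ 1.1917080725.
The nominal amount required is £542,051 scaled up by that factor.

£645,966.55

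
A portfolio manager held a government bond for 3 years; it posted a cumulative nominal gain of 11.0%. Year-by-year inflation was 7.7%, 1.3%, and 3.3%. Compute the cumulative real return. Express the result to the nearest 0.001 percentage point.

-1.509%

Cumulative inflation factor: 1.077 × 1.013 × 1.033 ≈ 1.12700.
Nominal growth factor: 1.11000. Real growth factor = 1.11000 / 1.12700 ≈ 0.98491.
Total real return ≈ -1.5088%.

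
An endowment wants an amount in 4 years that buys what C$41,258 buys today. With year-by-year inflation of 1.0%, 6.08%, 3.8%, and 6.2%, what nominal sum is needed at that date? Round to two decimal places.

C$48,728.71

Cumulative price-level factor: 1.010 × 1.0608 × 1.038 × 1.062 ≈ 1.1810730372.
The nominal amount required is C$41,258 scaled up by that factor.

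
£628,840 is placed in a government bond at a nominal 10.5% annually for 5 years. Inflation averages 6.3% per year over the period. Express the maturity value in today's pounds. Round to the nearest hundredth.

£763,282.36

Nominal value at maturity: £628,840 × (1 + 10.5%)^5 ≈ £1,035,980.42.
Price-level factor over 5 years: (1 + 6.3%)^5 ≈ 1.3572702272.
The maturity value deflated by that factor is the answer in today's purchasing power.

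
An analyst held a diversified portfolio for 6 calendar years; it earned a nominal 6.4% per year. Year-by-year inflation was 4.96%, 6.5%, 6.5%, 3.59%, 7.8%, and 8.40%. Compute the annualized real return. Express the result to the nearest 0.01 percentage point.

0.11%

Cumulative inflation factor: 1.0496 × 1.065 × 1.065 × 1.0359 × 1.078 × 1.0840 ≈ 1.44108.
Nominal growth factor: 1.45094. Real growth factor = 1.45094 / 1.44108 ≈ 1.00684.
Annualized: 1.00684^(1/6) − 1 ≈ 0.00114.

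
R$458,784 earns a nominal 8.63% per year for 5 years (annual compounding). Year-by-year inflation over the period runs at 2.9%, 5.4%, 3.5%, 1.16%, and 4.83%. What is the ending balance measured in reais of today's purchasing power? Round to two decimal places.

R$582,997.13

Nominal value at maturity: R$458,784 × (1 + 8.63%)^5 ≈ R$693,996.31.
Price-level factor over 5 years: 1.029 × 1.054 × 1.035 × 1.0116 × 1.0483 ≈ 1.1903940348.
The maturity value deflated by that factor is the answer in today's purchasing power.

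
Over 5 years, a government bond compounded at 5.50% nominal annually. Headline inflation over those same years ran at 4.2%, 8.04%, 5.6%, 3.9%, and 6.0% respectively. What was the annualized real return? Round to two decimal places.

-0.04%

Cumulative inflation factor: 1.042 × 1.0804 × 1.056 × 1.039 × 1.060 ≈ 1.30930.
Nominal growth factor: 1.30696. Real growth factor = 1.30696 / 1.30930 ≈ 0.99822.
Annualized: 0.99822^(1/5) − 1 ≈ -0.00036.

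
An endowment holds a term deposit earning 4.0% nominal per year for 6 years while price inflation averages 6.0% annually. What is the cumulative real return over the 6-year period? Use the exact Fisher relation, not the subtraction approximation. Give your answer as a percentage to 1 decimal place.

-10.8%

The annual real rate is (1+4.0%)/(1+6.0%) − 1 = -1.8868%.
Compounded over 6 years: (1 + -0.018868)^6 − 1 ≈ -0.10800.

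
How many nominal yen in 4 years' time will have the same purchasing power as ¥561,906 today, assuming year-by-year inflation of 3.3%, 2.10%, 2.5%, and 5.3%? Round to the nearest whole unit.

¥639,649

Cumulative price-level factor: 1.033 × 1.0210 × 1.025 × 1.053 ≈ 1.1383565222.
The nominal amount required is ¥561,906 scaled up by that factor.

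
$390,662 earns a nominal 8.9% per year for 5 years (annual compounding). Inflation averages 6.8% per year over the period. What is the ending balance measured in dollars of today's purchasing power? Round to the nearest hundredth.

$430,610.19

Nominal value at maturity: $390,662 × (1 + 8.9%)^5 ≈ $598,329.71.
Price-level factor over 5 years: (1 + 6.8%)^5 ≈ 1.3894926808.
The maturity value deflated by that factor is the answer in today's purchasing power.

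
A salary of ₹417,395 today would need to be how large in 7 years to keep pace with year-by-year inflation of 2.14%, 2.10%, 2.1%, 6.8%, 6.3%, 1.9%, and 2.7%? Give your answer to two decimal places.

Cumulative price-level factor: 1.0214 × 1.0210 × 1.021 × 1.068 × 1.063 × 1.019 × 1.027 ≈ 1.2650173515.
The nominal amount required is ₹417,395 scaled up by that factor.

₹528,011.92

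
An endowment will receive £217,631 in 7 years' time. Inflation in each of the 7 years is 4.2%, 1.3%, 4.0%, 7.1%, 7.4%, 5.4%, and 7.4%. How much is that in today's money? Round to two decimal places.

£152,255.02

Price-level factor over 7 years: 1.042 × 1.013 × 1.040 × 1.071 × 1.074 × 1.054 × 1.074 ≈ 1.4293847623.
Purchasing power today: £217,631 divided by that factor.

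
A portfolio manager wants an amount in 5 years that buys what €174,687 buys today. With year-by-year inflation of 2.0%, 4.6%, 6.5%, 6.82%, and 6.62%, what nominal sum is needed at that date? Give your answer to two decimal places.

€226,064.99

Cumulative price-level factor: 1.020 × 1.046 × 1.065 × 1.0682 × 1.0662 ≈ 1.2941145375.
The nominal amount required is €174,687 scaled up by that factor.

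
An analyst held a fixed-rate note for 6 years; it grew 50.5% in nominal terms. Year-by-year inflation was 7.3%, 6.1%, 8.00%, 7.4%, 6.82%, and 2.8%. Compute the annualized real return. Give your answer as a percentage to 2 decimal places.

0.62%

Cumulative inflation factor: 1.073 × 1.061 × 1.0800 × 1.074 × 1.0682 × 1.028 ≈ 1.45007.
Nominal growth factor: 1.50500. Real growth factor = 1.50500 / 1.45007 ≈ 1.03788.
Annualized: 1.03788^(1/6) − 1 ≈ 0.00622.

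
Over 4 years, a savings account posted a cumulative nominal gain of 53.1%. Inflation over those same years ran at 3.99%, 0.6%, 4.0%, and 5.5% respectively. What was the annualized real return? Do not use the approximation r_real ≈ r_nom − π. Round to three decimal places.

Cumulative inflation factor: 1.0399 × 1.006 × 1.040 × 1.055 ≈ 1.14782.
Nominal growth factor: 1.53100. Real growth factor = 1.53100 / 1.14782 ≈ 1.33383.
Annualized: 1.33383^(1/4) − 1 ≈ 0.07467.

7.467%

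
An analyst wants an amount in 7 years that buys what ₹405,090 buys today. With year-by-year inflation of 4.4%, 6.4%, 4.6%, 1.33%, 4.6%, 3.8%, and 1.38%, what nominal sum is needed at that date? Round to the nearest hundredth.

Cumulative price-level factor: 1.044 × 1.064 × 1.046 × 1.0133 × 1.046 × 1.038 × 1.0138 ≈ 1.2959647195.
Multiplying ₹405,090 by the price-level factor gives the future nominal sum.

₹524,982.35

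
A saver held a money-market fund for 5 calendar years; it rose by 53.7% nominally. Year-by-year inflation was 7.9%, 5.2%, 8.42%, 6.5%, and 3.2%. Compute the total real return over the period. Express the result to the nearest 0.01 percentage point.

Cumulative inflation factor: 1.079 × 1.052 × 1.0842 × 1.065 × 1.032 ≈ 1.35262.
Nominal growth factor: 1.53700. Real growth factor = 1.53700 / 1.35262 ≈ 1.13631.
Total real return ≈ 13.6313%.

13.63%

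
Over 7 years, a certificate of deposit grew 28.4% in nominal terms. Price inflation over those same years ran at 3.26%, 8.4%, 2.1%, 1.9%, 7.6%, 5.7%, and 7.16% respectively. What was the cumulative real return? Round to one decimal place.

-9.5%

Cumulative inflation factor: 1.0326 × 1.084 × 1.021 × 1.019 × 1.076 × 1.057 × 1.0716 ≈ 1.41932.
Nominal growth factor: 1.28400. Real growth factor = 1.28400 / 1.41932 ≈ 0.90466.
Total real return ≈ -9.5343%.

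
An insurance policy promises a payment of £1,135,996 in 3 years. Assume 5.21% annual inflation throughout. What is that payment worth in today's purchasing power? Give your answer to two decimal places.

Price-level factor over 3 years: (1 + 5.21%)^3 ≈ 1.1645846508.
Purchasing power today: £1,135,996 divided by that factor.

£975,451.63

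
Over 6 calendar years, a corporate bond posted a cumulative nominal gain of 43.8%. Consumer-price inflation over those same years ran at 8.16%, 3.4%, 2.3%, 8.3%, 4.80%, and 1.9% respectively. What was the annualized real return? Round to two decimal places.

Cumulative inflation factor: 1.0816 × 1.034 × 1.023 × 1.083 × 1.0480 × 1.019 ≈ 1.32320.
Nominal growth factor: 1.43800. Real growth factor = 1.43800 / 1.32320 ≈ 1.08676.
Annualized: 1.08676^(1/6) − 1 ≈ 0.01396.

1.40%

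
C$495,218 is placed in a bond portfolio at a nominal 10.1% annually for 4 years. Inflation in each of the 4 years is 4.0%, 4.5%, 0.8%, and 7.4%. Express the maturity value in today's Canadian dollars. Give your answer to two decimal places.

Nominal value at maturity: C$495,218 × (1 + 10.1%)^4 ≈ C$727,688.81.
Price-level factor over 4 years: 1.040 × 1.045 × 1.008 × 1.074 = 1.1765609856.
The maturity value deflated by that factor is the answer in today's purchasing power.

C$618,487.97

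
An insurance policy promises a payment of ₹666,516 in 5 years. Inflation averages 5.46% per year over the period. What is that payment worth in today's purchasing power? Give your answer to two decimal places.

Price-level factor over 5 years: (1 + 5.46%)^5 ≈ 1.3044842352.
Purchasing power today: ₹666,516 divided by that factor.

₹510,942.17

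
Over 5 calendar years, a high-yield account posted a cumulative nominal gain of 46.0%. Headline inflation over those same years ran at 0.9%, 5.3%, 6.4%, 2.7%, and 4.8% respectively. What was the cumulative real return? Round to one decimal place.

20.0%

Cumulative inflation factor: 1.009 × 1.053 × 1.064 × 1.027 × 1.048 ≈ 1.21673.
Nominal growth factor: 1.46000. Real growth factor = 1.46000 / 1.21673 ≈ 1.19994.
Total real return ≈ 19.9941%.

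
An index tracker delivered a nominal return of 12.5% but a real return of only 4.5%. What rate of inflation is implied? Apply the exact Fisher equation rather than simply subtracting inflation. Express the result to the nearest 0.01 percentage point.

7.66%

From (1+r_nom) = (1+r_real)(1+π), we get 1+π = (1 + 12.5%)/(1 + 4.5%) = 1.125/1.045 ≈ 1.07656.
So π ≈ 7.6555%.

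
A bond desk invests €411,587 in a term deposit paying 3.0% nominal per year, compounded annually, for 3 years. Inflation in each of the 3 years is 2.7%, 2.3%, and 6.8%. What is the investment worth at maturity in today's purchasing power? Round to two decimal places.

Nominal value at maturity: €411,587 × (1 + 3.0%)^3 ≈ €449,752.23.
Price-level factor over 3 years: 1.027 × 1.023 × 1.068 = 1.122063228.
Dividing the nominal maturity value by the price-level factor gives the value in today's money.

€400,826.10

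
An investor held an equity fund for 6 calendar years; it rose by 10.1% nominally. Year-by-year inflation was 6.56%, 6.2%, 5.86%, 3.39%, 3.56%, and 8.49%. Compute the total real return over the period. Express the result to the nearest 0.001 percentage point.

Cumulative inflation factor: 1.0656 × 1.062 × 1.0586 × 1.0339 × 1.0356 × 1.0849 ≈ 1.39159.
Nominal growth factor: 1.10100. Real growth factor = 1.10100 / 1.39159 ≈ 0.79118.
Total real return ≈ -20.8818%.

-20.882%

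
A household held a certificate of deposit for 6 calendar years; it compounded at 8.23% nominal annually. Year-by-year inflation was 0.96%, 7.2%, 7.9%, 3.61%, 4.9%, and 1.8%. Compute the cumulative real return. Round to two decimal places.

Cumulative inflation factor: 1.0096 × 1.072 × 1.079 × 1.0361 × 1.049 × 1.018 ≈ 1.29208.
Nominal growth factor: 1.60726. Real growth factor = 1.60726 / 1.29208 ≈ 1.24393.
Total real return ≈ 24.3929%.

24.39%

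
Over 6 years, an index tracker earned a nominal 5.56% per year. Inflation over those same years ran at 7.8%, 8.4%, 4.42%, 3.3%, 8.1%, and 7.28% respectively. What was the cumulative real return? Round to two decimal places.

-5.35%

Cumulative inflation factor: 1.078 × 1.084 × 1.0442 × 1.033 × 1.081 × 1.0728 ≈ 1.46176.
Nominal growth factor: 1.38355. Real growth factor = 1.38355 / 1.46176 ≈ 0.94650.
Total real return ≈ -5.3502%.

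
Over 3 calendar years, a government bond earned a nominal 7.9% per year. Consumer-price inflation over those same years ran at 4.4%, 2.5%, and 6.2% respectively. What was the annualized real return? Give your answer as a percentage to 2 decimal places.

3.40%

Cumulative inflation factor: 1.044 × 1.025 × 1.062 ≈ 1.13645.
Nominal growth factor: 1.25622. Real growth factor = 1.25622 / 1.13645 ≈ 1.10539.
Annualized: 1.10539^(1/3) − 1 ≈ 0.03396.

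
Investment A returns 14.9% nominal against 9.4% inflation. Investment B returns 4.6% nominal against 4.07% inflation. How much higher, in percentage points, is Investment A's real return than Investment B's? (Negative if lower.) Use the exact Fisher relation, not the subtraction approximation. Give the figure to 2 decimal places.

Investment A real return: 1.149/1.094 − 1 = 5.027%.
Investment B real return: 1.046/1.0407 − 1 = 0.509%.
Difference: 5.027 − 0.509 = 4.518 pp.

4.52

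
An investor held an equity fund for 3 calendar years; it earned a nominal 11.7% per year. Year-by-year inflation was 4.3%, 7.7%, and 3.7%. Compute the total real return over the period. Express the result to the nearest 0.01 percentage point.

Cumulative inflation factor: 1.043 × 1.077 × 1.037 ≈ 1.16487.
Nominal growth factor: 1.39367. Real growth factor = 1.39367 / 1.16487 ≈ 1.19641.
Total real return ≈ 19.6412%.

19.64%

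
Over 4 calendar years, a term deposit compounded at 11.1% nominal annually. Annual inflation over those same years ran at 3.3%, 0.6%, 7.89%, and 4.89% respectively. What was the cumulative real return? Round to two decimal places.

Cumulative inflation factor: 1.033 × 1.006 × 1.0789 × 1.0489 ≈ 1.17602.
Nominal growth factor: 1.52355. Real growth factor = 1.52355 / 1.17602 ≈ 1.29552.
Total real return ≈ 29.5516%.

29.55%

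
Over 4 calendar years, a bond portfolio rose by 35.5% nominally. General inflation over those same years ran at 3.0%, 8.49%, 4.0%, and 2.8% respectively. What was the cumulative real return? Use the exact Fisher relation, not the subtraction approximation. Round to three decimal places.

13.419%

Cumulative inflation factor: 1.030 × 1.0849 × 1.040 × 1.028 ≈ 1.19468.
Nominal growth factor: 1.35500. Real growth factor = 1.35500 / 1.19468 ≈ 1.13419.
Total real return ≈ 13.4190%.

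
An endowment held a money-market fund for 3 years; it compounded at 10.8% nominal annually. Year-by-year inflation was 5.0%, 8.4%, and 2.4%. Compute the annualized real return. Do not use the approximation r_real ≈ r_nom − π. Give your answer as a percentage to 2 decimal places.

Cumulative inflation factor: 1.050 × 1.084 × 1.024 ≈ 1.16552.
Nominal growth factor: 1.36025. Real growth factor = 1.36025 / 1.16552 ≈ 1.16708.
Annualized: 1.16708^(1/3) − 1 ≈ 0.05285.

5.29%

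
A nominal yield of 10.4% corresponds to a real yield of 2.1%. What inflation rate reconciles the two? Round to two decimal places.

8.13%

From (1+r_nom) = (1+r_real)(1+π), we get 1+π = (1 + 10.4%)/(1 + 2.1%) = 1.104/1.021 ≈ 1.08129.
So π ≈ 8.1293%.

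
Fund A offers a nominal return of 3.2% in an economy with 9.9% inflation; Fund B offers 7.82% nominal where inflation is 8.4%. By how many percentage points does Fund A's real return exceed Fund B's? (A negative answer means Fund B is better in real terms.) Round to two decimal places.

Fund A real return: 1.032/1.099 − 1 = -6.096%.
Fund B real return: 1.0782/1.084 − 1 = -0.535%.
Difference: -6.096 − (-0.535) = -5.561 pp.

-5.56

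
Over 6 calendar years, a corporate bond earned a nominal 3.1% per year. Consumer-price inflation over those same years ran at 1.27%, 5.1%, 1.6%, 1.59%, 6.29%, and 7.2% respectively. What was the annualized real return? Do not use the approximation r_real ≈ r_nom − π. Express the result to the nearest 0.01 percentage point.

Cumulative inflation factor: 1.0127 × 1.051 × 1.016 × 1.0159 × 1.0629 × 1.072 ≈ 1.25174.
Nominal growth factor: 1.20102. Real growth factor = 1.20102 / 1.25174 ≈ 0.95948.
Annualized: 0.95948^(1/6) − 1 ≈ -0.00687.

-0.69%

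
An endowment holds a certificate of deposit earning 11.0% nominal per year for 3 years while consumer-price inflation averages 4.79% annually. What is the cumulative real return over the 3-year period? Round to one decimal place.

The annual real rate is (1+11.0%)/(1+4.79%) − 1 = 5.9261%.
Compounded over 3 years: (1 + 0.059261)^3 − 1 ≈ 0.18853.

18.9%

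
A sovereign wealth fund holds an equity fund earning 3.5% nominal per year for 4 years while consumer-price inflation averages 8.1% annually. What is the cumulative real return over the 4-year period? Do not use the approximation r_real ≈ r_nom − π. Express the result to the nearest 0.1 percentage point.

The annual real rate is (1+3.5%)/(1+8.1%) − 1 = -4.2553%.
Compounded over 4 years: (1 + -0.042553)^4 − 1 ≈ -0.15965.

-16.0%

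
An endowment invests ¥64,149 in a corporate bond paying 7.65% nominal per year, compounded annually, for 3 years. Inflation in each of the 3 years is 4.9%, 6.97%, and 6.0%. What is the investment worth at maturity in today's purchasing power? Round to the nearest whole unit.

Nominal value at maturity: ¥64,149 × (1 + 7.65%)^3 ≈ ¥80,026.
Price-level factor over 3 years: 1.049 × 1.0697 × 1.060 = 1.189442218.
The maturity value deflated by that factor is the answer in today's purchasing power.

¥67,280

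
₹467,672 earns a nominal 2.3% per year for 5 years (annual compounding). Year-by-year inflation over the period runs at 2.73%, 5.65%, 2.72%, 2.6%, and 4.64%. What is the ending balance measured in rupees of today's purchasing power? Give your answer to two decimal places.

₹437,776.70

Nominal value at maturity: ₹467,672 × (1 + 2.3%)^5 ≈ ₹523,985.82.
Price-level factor over 5 years: 1.0273 × 1.0565 × 1.0272 × 1.026 × 1.0464 ≈ 1.1969248728.
The maturity value deflated by that factor is the answer in today's purchasing power.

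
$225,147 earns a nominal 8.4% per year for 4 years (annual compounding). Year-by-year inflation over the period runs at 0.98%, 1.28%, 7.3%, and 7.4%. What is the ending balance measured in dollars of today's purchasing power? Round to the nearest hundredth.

Nominal value at maturity: $225,147 × (1 + 8.4%)^4 ≈ $310,873.21.
Price-level factor over 4 years: 1.0098 × 1.0128 × 1.073 × 1.074 ≈ 1.1785908425.
Dividing the nominal maturity value by the price-level factor gives the value in today's money.

$263,766.86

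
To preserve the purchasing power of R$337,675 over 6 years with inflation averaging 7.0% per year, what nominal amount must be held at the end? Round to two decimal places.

R$506,759.12

Cumulative price-level factor: (1+7.0%)^6 ≈ 1.5007303518.
The nominal amount required is R$337,675 scaled up by that factor.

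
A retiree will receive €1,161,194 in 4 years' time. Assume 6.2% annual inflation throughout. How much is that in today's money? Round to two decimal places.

€912,865.34

Price-level factor over 4 years: (1 + 6.2%)^4 ≈ 1.2720320883.
Purchasing power today: €1,161,194 divided by that factor.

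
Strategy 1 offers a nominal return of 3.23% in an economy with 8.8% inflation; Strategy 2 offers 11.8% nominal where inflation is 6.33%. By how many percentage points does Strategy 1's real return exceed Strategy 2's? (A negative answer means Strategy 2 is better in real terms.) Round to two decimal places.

Strategy 1 real return: 1.0323/1.088 − 1 = -5.119%.
Strategy 2 real return: 1.118/1.0633 − 1 = 5.144%.
Difference: -5.119 − 5.144 = -10.263 pp.

-10.26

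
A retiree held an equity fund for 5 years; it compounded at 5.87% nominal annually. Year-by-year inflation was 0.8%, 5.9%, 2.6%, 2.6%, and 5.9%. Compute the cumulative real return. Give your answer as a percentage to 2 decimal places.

Cumulative inflation factor: 1.008 × 1.059 × 1.026 × 1.026 × 1.059 ≈ 1.19000.
Nominal growth factor: 1.33004. Real growth factor = 1.33004 / 1.19000 ≈ 1.11768.
Total real return ≈ 11.7680%.

11.77%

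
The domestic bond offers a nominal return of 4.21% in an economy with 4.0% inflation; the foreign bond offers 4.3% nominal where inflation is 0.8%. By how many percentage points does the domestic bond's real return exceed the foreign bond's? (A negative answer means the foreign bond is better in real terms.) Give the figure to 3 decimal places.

-3.270

The domestic bond real return: 1.0421/1.040 − 1 = 0.2019%.
The foreign bond real return: 1.043/1.008 − 1 = 3.4722%.
Difference: 0.2019 − 3.4722 = -3.2703 pp.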